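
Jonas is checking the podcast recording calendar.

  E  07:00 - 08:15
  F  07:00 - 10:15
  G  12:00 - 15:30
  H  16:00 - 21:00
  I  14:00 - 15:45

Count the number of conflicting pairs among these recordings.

2

Two intervals overlap when each starts before the other ends.
Sorted by start: E, F, G, I, H.
F starts before E ends → E and F overlap.
G starts after E ends — done with E.
G starts after F ends — done with F.
I starts before G ends → G and I overlap.
H starts after G ends.
H starts after I ends.
Overlapping pairs: E & F, G & I — 2 in total.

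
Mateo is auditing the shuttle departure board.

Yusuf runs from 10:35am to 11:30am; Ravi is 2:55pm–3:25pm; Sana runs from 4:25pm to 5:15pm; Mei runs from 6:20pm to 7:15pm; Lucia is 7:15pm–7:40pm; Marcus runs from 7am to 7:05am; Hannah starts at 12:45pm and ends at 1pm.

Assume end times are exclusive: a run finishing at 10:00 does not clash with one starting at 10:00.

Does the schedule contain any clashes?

No

Sorted by start: Marcus, Yusuf, Hannah, Ravi, Sana, Mei, Lucia.
Yusuf starts after Marcus ends, so nothing later overlaps Marcus either.
Hannah starts after Yusuf ends, so nothing later overlaps Yusuf either.
Ravi starts after Hannah ends, so nothing later overlaps Hannah either.
Sana starts after Ravi ends, so nothing later overlaps Ravi either.
Mei starts after Sana ends, so nothing later overlaps Sana either.
Lucia starts exactly when Mei ends (back-to-back, no overlap).
Every pair is clear; the schedule has no overlaps.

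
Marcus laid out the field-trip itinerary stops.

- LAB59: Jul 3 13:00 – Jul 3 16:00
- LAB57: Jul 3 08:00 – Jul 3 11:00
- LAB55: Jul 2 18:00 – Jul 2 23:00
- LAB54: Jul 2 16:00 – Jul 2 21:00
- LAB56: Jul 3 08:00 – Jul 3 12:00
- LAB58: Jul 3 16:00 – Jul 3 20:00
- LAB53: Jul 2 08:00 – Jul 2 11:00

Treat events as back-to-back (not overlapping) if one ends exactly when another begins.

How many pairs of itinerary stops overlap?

Sorted by start: LAB53, LAB54, LAB55, LAB56, LAB57, LAB59, LAB58.
LAB54 starts after LAB53 ends; LAB53 is clear from here.
LAB55 starts before LAB54 ends → LAB54 and LAB55 overlap.
LAB56 starts after LAB54 ends; LAB54 is clear from here.
LAB56 starts after LAB55 ends; LAB55 is clear from here.
LAB57 starts before LAB56 ends → LAB56 and LAB57 overlap.
LAB59 starts after LAB56 ends; LAB56 is clear from here.
LAB59 starts after LAB57 ends; LAB57 is clear from here.
LAB58 starts exactly when LAB59 ends (back-to-back, no overlap).
Overlapping pairs: LAB54 & LAB55, LAB56 & LAB57 — 2 in total.

2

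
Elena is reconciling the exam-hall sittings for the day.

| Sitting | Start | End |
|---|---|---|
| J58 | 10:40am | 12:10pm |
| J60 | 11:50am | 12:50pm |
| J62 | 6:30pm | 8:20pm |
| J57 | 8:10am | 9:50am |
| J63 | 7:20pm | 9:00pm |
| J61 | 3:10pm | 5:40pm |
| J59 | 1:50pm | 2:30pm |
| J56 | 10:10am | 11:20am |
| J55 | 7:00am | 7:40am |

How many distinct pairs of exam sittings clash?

Sorted by start: J55, J57, J56, J58, J60, J59, J61, J62, J63.
J57 starts after J55 ends, so nothing later overlaps J55 either.
J56 starts after J57 ends, so nothing later overlaps J57 either.
J58 starts before J56 ends → J56 and J58 overlap.
J60 starts after J56 ends, so nothing later overlaps J56 either.
J60 starts before J58 ends → J58 and J60 overlap.
J59 starts after J58 ends, so nothing later overlaps J58 either.
J59 starts after J60 ends, so nothing later overlaps J60 either.
J61 starts after J59 ends, so nothing later overlaps J59 either.
J62 starts after J61 ends, so nothing later overlaps J61 either.
J63 starts before J62 ends → J62 and J63 overlap.
Overlapping pairs: J56 & J58, J58 & J60, J62 & J63 — 3 in total.

3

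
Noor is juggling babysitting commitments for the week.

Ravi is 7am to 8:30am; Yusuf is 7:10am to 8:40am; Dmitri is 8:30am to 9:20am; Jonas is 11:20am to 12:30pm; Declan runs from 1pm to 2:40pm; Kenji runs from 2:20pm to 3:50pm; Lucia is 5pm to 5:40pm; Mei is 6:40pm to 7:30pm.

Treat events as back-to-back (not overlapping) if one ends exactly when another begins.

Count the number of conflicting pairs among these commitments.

Sorted by start: Ravi, Yusuf, Dmitri, Jonas, Declan, Kenji, Lucia, Mei.
Yusuf starts before Ravi ends → Ravi and Yusuf overlap.
Dmitri starts exactly when Ravi ends (back-to-back, no overlap), so Ravi has no further overlaps.
Dmitri starts before Yusuf ends → Yusuf and Dmitri overlap.
Jonas starts after Yusuf ends, so Yusuf has no further overlaps.
Jonas starts after Dmitri ends, so Dmitri has no further overlaps.
Declan starts after Jonas ends, so Jonas has no further overlaps.
Kenji starts before Declan ends → Declan and Kenji overlap.
Lucia starts after Declan ends, so Declan has no further overlaps.
Lucia starts after Kenji ends, so Kenji has no further overlaps.
Mei starts after Lucia ends.
Overlapping pairs: Declan & Kenji, Dmitri & Yusuf, Ravi & Yusuf — 3 in total.

3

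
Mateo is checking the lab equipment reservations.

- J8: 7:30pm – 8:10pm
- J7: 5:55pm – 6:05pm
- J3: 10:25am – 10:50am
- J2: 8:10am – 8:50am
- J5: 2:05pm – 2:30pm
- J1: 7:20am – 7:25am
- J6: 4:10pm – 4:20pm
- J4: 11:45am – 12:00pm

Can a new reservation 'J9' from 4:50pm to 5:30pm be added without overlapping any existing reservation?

J1: ends 7:25am at or before J9 starts 4:50pm → clear.
J2: ends 8:50am at or before J9 starts 4:50pm → clear.
J3: ends 10:50am at or before J9 starts 4:50pm → clear.
J4: ends 12:00pm at or before J9 starts 4:50pm → clear.
J5: ends 2:30pm at or before J9 starts 4:50pm → clear.
J6: ends 4:20pm at or before J9 starts 4:50pm → clear.
J7: starts 5:55pm at or after J9 ends 5:30pm → clear.
J8: starts 7:30pm at or after J9 ends 5:30pm → clear.

Yes — the slot is free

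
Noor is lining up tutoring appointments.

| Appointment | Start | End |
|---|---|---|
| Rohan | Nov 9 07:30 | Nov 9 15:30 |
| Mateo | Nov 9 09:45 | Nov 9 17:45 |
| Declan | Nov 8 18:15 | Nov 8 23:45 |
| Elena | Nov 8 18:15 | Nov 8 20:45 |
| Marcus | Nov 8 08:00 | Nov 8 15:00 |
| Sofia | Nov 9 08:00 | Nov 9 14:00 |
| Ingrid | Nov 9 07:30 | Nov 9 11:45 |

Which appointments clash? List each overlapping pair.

Declan & Elena, Ingrid & Mateo, Ingrid & Rohan, Ingrid & Sofia, Mateo & Rohan, Mateo & Sofia, Rohan & Sofia

Sorted by start: Marcus, Declan, Elena, Ingrid, Rohan, Sofia, Mateo.
Declan starts after Marcus ends, so Marcus has no further overlaps.
Elena starts before Declan ends → Declan and Elena overlap.
Ingrid starts after Declan ends, so Declan has no further overlaps.
Ingrid starts after Elena ends, so Elena has no further overlaps.
Rohan starts before Ingrid ends → Ingrid and Rohan overlap.
Sofia starts before Ingrid ends → Ingrid and Sofia overlap.
Mateo starts before Ingrid ends → Ingrid and Mateo overlap.
Sofia starts before Rohan ends → Rohan and Sofia overlap.
Mateo starts before Rohan ends → Rohan and Mateo overlap.
Mateo starts before Sofia ends → Sofia and Mateo overlap.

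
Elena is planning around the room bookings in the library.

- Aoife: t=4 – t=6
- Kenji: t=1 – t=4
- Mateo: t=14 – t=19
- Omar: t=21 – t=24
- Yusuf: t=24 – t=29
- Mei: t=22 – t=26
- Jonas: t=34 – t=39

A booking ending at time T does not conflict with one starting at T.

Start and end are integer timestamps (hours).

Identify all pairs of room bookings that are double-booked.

Mei & Omar, Mei & Yusuf

Two intervals overlap when each starts before the other ends.
Sorted by start: Kenji, Aoife, Mateo, Omar, Mei, Yusuf, Jonas.
Aoife starts exactly when Kenji ends (back-to-back, no overlap) — done with Kenji.
Mateo starts after Aoife ends — done with Aoife.
Omar starts after Mateo ends — done with Mateo.
Mei starts before Omar ends → Omar and Mei overlap.
Yusuf starts exactly when Omar ends (back-to-back, no overlap) — done with Omar.
Yusuf starts before Mei ends → Mei and Yusuf overlap.
Jonas starts after Mei ends.
Jonas starts after Yusuf ends.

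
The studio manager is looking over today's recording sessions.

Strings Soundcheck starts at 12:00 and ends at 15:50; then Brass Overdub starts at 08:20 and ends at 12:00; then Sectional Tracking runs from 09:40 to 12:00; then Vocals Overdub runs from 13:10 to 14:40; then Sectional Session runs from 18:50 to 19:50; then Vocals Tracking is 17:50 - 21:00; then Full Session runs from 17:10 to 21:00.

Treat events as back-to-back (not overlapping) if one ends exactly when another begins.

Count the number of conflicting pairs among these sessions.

Check each pair: they overlap iff neither finishes before the other starts.
Sorted by start: Brass Overdub, Sectional Tracking, Strings Soundcheck, Vocals Overdub, Full Session, Vocals Tracking, Sectional Session.
Sectional Tracking starts before Brass Overdub ends → Brass Overdub and Sectional Tracking overlap.
Strings Soundcheck starts exactly when Brass Overdub ends (back-to-back, no overlap); Brass Overdub is clear from here.
Strings Soundcheck starts exactly when Sectional Tracking ends (back-to-back, no overlap); Sectional Tracking is clear from here.
Vocals Overdub starts before Strings Soundcheck ends → Strings Soundcheck and Vocals Overdub overlap.
Full Session starts after Strings Soundcheck ends; Strings Soundcheck is clear from here.
Full Session starts after Vocals Overdub ends; Vocals Overdub is clear from here.
Vocals Tracking starts before Full Session ends → Full Session and Vocals Tracking overlap.
Sectional Session starts before Full Session ends → Full Session and Sectional Session overlap.
Sectional Session starts before Vocals Tracking ends → Vocals Tracking and Sectional Session overlap.
Overlapping pairs: Brass Overdub & Sectional Tracking, Full Session & Sectional Session, Full Session & Vocals Tracking, Sectional Session & Vocals Tracking, Strings Soundcheck & Vocals Overdub — 5 in total.

5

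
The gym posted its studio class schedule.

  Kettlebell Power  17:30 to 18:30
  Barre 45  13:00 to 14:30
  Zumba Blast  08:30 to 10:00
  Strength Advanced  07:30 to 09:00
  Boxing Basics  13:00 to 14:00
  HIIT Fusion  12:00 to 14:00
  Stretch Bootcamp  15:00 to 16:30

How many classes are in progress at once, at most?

3

Walk through starts and ends in time order (an end at T is processed before a start at T):
07:30 start Strength Advanced → 1
08:30 start Zumba Blast → 2
09:00 end Strength Advanced → 1
10:00 end Zumba Blast → 0
12:00 start HIIT Fusion → 1
13:00 start Barre 45 → 2
13:00 start Boxing Basics → 3
14:00 end Boxing Basics → 2
14:00 end HIIT Fusion → 1
14:30 end Barre 45 → 0
15:00 start Stretch Bootcamp → 1
16:30 end Stretch Bootcamp → 0
17:30 start Kettlebell Power → 1
18:30 end Kettlebell Power → 0
Peak is 3, at 13:00 (Barre 45, Boxing Basics, HIIT Fusion).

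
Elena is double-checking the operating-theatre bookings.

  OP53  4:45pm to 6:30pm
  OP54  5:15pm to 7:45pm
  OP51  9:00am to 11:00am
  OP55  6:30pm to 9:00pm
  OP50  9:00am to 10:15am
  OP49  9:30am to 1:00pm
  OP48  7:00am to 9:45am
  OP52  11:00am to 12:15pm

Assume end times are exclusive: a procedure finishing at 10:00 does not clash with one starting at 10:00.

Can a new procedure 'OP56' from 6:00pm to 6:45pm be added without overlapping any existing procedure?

OP48: ends 9:45am at or before OP56 starts 6:00pm → clear.
OP50: ends 10:15am at or before OP56 starts 6:00pm → clear.
OP51: ends 11:00am at or before OP56 starts 6:00pm → clear.
OP49: ends 1:00pm at or before OP56 starts 6:00pm → clear.
OP52: ends 12:15pm at or before OP56 starts 6:00pm → clear.
OP53: starts 4:45pm before OP56 ends 6:45pm, and ends 6:30pm after OP56 starts 6:00pm → overlap.
OP54: starts 5:15pm before OP56 ends 6:45pm, and ends 7:45pm after OP56 starts 6:00pm → overlap.
OP55: starts 6:30pm before OP56 ends 6:45pm, and ends 9:00pm after OP56 starts 6:00pm → overlap.
OP56 overlaps OP53, OP54, OP55.

No — it overlaps OP53, OP54, OP55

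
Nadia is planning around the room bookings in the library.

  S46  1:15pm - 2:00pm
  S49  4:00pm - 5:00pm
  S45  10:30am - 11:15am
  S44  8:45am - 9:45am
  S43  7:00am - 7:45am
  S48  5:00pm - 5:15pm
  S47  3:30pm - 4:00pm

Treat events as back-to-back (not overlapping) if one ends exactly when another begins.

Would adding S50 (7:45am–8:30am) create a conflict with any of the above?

S43: ends 7:45am at or before S50 starts 7:45am → clear.
S44: starts 8:45am at or after S50 ends 8:30am → clear.
S45: starts 10:30am at or after S50 ends 8:30am → clear.
S46: starts 1:15pm at or after S50 ends 8:30am → clear.
S47: starts 3:30pm at or after S50 ends 8:30am → clear.
S49: starts 4:00pm at or after S50 ends 8:30am → clear.
S48: starts 5:00pm at or after S50 ends 8:30am → clear.

No — it doesn't clash with anything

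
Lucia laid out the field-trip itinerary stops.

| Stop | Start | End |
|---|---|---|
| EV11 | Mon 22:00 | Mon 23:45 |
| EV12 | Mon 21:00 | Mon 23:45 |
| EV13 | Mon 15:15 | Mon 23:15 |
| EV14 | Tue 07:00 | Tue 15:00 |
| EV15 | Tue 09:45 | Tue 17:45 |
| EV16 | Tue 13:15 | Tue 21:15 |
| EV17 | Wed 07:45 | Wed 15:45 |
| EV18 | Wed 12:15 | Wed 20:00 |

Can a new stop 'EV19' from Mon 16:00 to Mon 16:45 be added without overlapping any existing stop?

No — it overlaps EV13

EV13: starts Mon 15:15 before EV19 ends Mon 16:45, and ends Mon 23:15 after EV19 starts Mon 16:00 → overlap.
EV12: starts Mon 21:00 at or after EV19 ends Mon 16:45 → clear.
EV11: starts Mon 22:00 at or after EV19 ends Mon 16:45 → clear.
EV14: starts Tue 07:00 at or after EV19 ends Mon 16:45 → clear.
EV15: starts Tue 09:45 at or after EV19 ends Mon 16:45 → clear.
EV16: starts Tue 13:15 at or after EV19 ends Mon 16:45 → clear.
EV17: starts Wed 07:45 at or after EV19 ends Mon 16:45 → clear.
EV18: starts Wed 12:15 at or after EV19 ends Mon 16:45 → clear.
EV19 overlaps EV13.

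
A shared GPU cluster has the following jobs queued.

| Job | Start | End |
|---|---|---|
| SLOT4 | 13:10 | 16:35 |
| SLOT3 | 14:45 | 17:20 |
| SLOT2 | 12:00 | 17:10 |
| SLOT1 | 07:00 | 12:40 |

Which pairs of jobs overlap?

Two intervals overlap when each starts before the other ends.
Sorted by start: SLOT1, SLOT2, SLOT4, SLOT3.
SLOT2 starts before SLOT1 ends → SLOT1 and SLOT2 overlap.
SLOT4 starts after SLOT1 ends; SLOT1 is clear from here.
SLOT4 starts before SLOT2 ends → SLOT2 and SLOT4 overlap.
SLOT3 starts before SLOT2 ends → SLOT2 and SLOT3 overlap.
SLOT3 starts before SLOT4 ends → SLOT4 and SLOT3 overlap.

SLOT1 & SLOT2, SLOT2 & SLOT3, SLOT2 & SLOT4, SLOT3 & SLOT4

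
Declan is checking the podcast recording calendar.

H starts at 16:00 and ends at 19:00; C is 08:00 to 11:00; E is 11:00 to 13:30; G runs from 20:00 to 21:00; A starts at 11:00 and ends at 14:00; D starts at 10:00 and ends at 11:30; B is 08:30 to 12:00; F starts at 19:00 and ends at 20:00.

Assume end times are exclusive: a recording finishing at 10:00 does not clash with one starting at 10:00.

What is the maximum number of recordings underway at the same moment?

Sweep the timeline, counting +1 at each start and −1 at each end (ends before starts at a tie):
08:00 start C → 1
08:30 start B → 2
10:00 start D → 3
11:00 end C → 2
11:00 start A → 3
11:00 start E → 4
11:30 end D → 3
12:00 end B → 2
13:30 end E → 1
14:00 end A → 0
16:00 start H → 1
19:00 end H → 0
19:00 start F → 1
20:00 end F → 0
20:00 start G → 1
21:00 end G → 0
Peak is 4, at 11:00 (A, B, D, E).

4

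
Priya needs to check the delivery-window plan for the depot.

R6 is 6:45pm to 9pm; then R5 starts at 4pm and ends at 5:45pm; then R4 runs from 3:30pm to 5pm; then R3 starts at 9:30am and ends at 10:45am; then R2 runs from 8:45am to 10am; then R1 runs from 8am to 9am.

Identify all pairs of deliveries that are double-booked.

R1 & R2, R2 & R3, R4 & R5

Sorted by start: R1, R2, R3, R4, R5, R6.
R2 starts before R1 ends → R1 and R2 overlap.
R3 starts after R1 ends; R1 is clear from here.
R3 starts before R2 ends → R2 and R3 overlap.
R4 starts after R2 ends; R2 is clear from here.
R4 starts after R3 ends; R3 is clear from here.
R5 starts before R4 ends → R4 and R5 overlap.
R6 starts after R4 ends.
R6 starts after R5 ends.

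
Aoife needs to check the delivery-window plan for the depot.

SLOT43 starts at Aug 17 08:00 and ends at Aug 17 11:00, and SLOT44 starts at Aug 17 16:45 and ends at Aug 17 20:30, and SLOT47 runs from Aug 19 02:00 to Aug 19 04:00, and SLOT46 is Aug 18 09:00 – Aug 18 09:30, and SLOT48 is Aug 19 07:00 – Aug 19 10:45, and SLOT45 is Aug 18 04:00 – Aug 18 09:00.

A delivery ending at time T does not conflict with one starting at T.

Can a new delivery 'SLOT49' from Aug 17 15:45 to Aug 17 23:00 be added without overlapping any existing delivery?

SLOT43: ends Aug 17 11:00 at or before SLOT49 starts Aug 17 15:45 → clear.
SLOT44: starts Aug 17 16:45 before SLOT49 ends Aug 17 23:00, and ends Aug 17 20:30 after SLOT49 starts Aug 17 15:45 → overlap.
SLOT45: starts Aug 18 04:00 at or after SLOT49 ends Aug 17 23:00 → clear.
SLOT46: starts Aug 18 09:00 at or after SLOT49 ends Aug 17 23:00 → clear.
SLOT47: starts Aug 19 02:00 at or after SLOT49 ends Aug 17 23:00 → clear.
SLOT48: starts Aug 19 07:00 at or after SLOT49 ends Aug 17 23:00 → clear.
SLOT49 overlaps SLOT44.

No — it overlaps SLOT44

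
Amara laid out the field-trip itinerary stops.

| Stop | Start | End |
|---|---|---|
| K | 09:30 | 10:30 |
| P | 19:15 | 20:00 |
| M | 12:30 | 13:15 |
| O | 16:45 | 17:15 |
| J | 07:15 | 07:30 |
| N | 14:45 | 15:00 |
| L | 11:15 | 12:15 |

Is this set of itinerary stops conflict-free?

Sorted by start: J, K, L, M, N, O, P.
K starts after J ends, so nothing later overlaps J either.
L starts after K ends, so nothing later overlaps K either.
M starts after L ends, so nothing later overlaps L either.
N starts after M ends, so nothing later overlaps M either.
O starts after N ends, so nothing later overlaps N either.
P starts after O ends.
Every pair is clear; the schedule has no overlaps.

Yes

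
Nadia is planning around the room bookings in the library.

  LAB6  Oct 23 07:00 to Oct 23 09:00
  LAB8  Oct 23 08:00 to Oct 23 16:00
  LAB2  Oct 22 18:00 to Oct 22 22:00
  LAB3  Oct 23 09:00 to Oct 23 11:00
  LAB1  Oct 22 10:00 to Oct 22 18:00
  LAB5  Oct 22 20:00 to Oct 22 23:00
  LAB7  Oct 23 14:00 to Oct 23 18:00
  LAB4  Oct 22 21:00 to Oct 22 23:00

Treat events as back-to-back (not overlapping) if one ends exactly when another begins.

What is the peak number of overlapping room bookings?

3

Sort all start/end points and keep a running count:
Oct 22 10:00 start LAB1 → 1
Oct 22 18:00 end LAB1 → 0
Oct 22 18:00 start LAB2 → 1
Oct 22 20:00 start LAB5 → 2
Oct 22 21:00 start LAB4 → 3
Oct 22 22:00 end LAB2 → 2
Oct 22 23:00 end LAB4 → 1
Oct 22 23:00 end LAB5 → 0
Oct 23 07:00 start LAB6 → 1
Oct 23 08:00 start LAB8 → 2
Oct 23 09:00 end LAB6 → 1
Oct 23 09:00 start LAB3 → 2
Oct 23 11:00 end LAB3 → 1
Oct 23 14:00 start LAB7 → 2
Oct 23 16:00 end LAB8 → 1
Oct 23 18:00 end LAB7 → 0
Peak is 3, at Oct 22 21:00 (LAB2, LAB4, LAB5).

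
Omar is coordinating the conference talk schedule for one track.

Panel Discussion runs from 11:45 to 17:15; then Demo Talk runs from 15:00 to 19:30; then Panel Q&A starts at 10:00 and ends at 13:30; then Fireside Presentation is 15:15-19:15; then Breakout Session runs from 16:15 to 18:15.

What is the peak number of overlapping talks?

4

Sweep the timeline, counting +1 at each start and −1 at each end (ends before starts at a tie):
10:00 start Panel Q&A → 1
11:45 start Panel Discussion → 2
13:30 end Panel Q&A → 1
15:00 start Demo Talk → 2
15:15 start Fireside Presentation → 3
16:15 start Breakout Session → 4
17:15 end Panel Discussion → 3
18:15 end Breakout Session → 2
19:15 end Fireside Presentation → 1
19:30 end Demo Talk → 0
Peak is 4, at 16:15 (Breakout Session, Demo Talk, Fireside Presentation, Panel Discussion).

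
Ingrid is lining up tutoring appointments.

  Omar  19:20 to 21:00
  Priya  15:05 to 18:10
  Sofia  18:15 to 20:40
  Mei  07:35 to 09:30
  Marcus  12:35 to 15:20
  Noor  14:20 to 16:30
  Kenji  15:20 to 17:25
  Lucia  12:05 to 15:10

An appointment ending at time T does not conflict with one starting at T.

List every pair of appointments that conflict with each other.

Kenji & Noor, Kenji & Priya, Lucia & Marcus, Lucia & Noor, Lucia & Priya, Marcus & Noor, Marcus & Priya, Noor & Priya, Omar & Sofia

Check each pair: they overlap iff neither finishes before the other starts.
Sorted by start: Mei, Lucia, Marcus, Noor, Priya, Kenji, Sofia, Omar.
Lucia starts after Mei ends, so nothing later overlaps Mei either.
Marcus starts before Lucia ends → Lucia and Marcus overlap.
Noor starts before Lucia ends → Lucia and Noor overlap.
Priya starts before Lucia ends → Lucia and Priya overlap.
Kenji starts after Lucia ends, so nothing later overlaps Lucia either.
Noor starts before Marcus ends → Marcus and Noor overlap.
Priya starts before Marcus ends → Marcus and Priya overlap.
Kenji starts exactly when Marcus ends (back-to-back, no overlap), so nothing later overlaps Marcus either.
Priya starts before Noor ends → Noor and Priya overlap.
Kenji starts before Noor ends → Noor and Kenji overlap.
Sofia starts after Noor ends, so nothing later overlaps Noor either.
Kenji starts before Priya ends → Priya and Kenji overlap.
Sofia starts after Priya ends, so nothing later overlaps Priya either.
Sofia starts after Kenji ends, so nothing later overlaps Kenji either.
Omar starts before Sofia ends → Sofia and Omar overlap.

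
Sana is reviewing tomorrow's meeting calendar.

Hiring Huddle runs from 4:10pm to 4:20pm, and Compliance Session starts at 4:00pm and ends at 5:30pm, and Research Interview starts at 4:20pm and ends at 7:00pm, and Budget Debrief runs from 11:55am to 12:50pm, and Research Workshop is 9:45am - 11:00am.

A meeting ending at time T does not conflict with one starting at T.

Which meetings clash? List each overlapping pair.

Compliance Session & Hiring Huddle, Compliance Session & Research Interview

Sorted by start: Research Workshop, Budget Debrief, Compliance Session, Hiring Huddle, Research Interview.
Budget Debrief starts after Research Workshop ends, so Research Workshop has no further overlaps.
Compliance Session starts after Budget Debrief ends, so Budget Debrief has no further overlaps.
Hiring Huddle starts before Compliance Session ends → Compliance Session and Hiring Huddle overlap.
Research Interview starts before Compliance Session ends → Compliance Session and Research Interview overlap.
Research Interview starts exactly when Hiring Huddle ends (back-to-back, no overlap).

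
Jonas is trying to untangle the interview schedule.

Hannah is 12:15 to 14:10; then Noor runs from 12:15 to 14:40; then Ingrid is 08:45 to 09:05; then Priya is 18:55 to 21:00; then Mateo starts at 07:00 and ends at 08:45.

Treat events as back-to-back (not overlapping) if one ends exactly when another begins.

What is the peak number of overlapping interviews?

Walk through starts and ends in time order (an end at T is processed before a start at T):
07:00 start Mateo → 1
08:45 end Mateo → 0
08:45 start Ingrid → 1
09:05 end Ingrid → 0
12:15 start Hannah → 1
12:15 start Noor → 2
14:10 end Hannah → 1
14:40 end Noor → 0
18:55 start Priya → 1
21:00 end Priya → 0
Peak is 2, at 12:15 (Hannah, Noor).

2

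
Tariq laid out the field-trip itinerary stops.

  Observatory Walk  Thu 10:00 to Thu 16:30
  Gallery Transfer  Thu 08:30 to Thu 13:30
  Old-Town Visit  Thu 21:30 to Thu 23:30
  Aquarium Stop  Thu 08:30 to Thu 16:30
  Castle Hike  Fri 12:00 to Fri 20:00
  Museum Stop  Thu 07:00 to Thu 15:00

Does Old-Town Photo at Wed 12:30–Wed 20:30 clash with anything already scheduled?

No — it doesn't clash with anything

Museum Stop: starts Thu 07:00 at or after Old-Town Photo ends Wed 20:30 → clear.
Aquarium Stop: starts Thu 08:30 at or after Old-Town Photo ends Wed 20:30 → clear.
Gallery Transfer: starts Thu 08:30 at or after Old-Town Photo ends Wed 20:30 → clear.
Observatory Walk: starts Thu 10:00 at or after Old-Town Photo ends Wed 20:30 → clear.
Old-Town Visit: starts Thu 21:30 at or after Old-Town Photo ends Wed 20:30 → clear.
Castle Hike: starts Fri 12:00 at or after Old-Town Photo ends Wed 20:30 → clear.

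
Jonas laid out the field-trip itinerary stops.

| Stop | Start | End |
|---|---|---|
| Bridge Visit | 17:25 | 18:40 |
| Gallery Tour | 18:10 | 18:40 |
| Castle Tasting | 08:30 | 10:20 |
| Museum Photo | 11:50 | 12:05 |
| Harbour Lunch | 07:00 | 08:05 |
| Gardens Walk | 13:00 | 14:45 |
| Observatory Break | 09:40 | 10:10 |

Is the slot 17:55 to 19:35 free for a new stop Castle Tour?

Harbour Lunch: ends 08:05 at or before Castle Tour starts 17:55 → clear.
Castle Tasting: ends 10:20 at or before Castle Tour starts 17:55 → clear.
Observatory Break: ends 10:10 at or before Castle Tour starts 17:55 → clear.
Museum Photo: ends 12:05 at or before Castle Tour starts 17:55 → clear.
Gardens Walk: ends 14:45 at or before Castle Tour starts 17:55 → clear.
Bridge Visit: starts 17:25 before Castle Tour ends 19:35, and ends 18:40 after Castle Tour starts 17:55 → overlap.
Gallery Tour: starts 18:10 before Castle Tour ends 19:35, and ends 18:40 after Castle Tour starts 17:55 → overlap.
Castle Tour overlaps Gallery Tour, Bridge Visit.

No — it overlaps Bridge Visit, Gallery Tour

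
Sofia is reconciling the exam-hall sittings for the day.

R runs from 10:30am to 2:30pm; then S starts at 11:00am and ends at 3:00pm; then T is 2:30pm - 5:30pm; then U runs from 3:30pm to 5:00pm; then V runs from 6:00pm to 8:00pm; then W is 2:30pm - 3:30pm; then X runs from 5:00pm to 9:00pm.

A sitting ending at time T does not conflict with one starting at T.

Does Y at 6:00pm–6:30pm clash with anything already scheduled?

Yes — it overlaps V, X

R: ends 2:30pm at or before Y starts 6:00pm → clear.
S: ends 3:00pm at or before Y starts 6:00pm → clear.
T: ends 5:30pm at or before Y starts 6:00pm → clear.
W: ends 3:30pm at or before Y starts 6:00pm → clear.
U: ends 5:00pm at or before Y starts 6:00pm → clear.
X: starts 5:00pm before Y ends 6:30pm, and ends 9:00pm after Y starts 6:00pm → overlap.
V: starts 6:00pm before Y ends 6:30pm, and ends 8:00pm after Y starts 6:00pm → overlap.
Y overlaps V, X.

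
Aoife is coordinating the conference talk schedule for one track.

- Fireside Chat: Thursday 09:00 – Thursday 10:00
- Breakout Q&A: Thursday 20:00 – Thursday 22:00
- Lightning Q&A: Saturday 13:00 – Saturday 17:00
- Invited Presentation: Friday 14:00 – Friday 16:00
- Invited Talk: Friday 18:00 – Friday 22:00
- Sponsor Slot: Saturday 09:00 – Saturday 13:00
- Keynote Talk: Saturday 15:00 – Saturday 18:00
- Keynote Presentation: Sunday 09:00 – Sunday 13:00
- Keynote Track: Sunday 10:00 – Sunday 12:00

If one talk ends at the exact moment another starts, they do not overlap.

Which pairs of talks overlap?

Keynote Presentation & Keynote Track, Keynote Talk & Lightning Q&A

Check each pair: they overlap iff neither finishes before the other starts.
Sorted by start: Fireside Chat, Breakout Q&A, Invited Presentation, Invited Talk, Sponsor Slot, Lightning Q&A, Keynote Talk, Keynote Presentation, Keynote Track.
Breakout Q&A starts after Fireside Chat ends; Fireside Chat is clear from here.
Invited Presentation starts after Breakout Q&A ends; Breakout Q&A is clear from here.
Invited Talk starts after Invited Presentation ends; Invited Presentation is clear from here.
Sponsor Slot starts after Invited Talk ends; Invited Talk is clear from here.
Lightning Q&A starts exactly when Sponsor Slot ends (back-to-back, no overlap); Sponsor Slot is clear from here.
Keynote Talk starts before Lightning Q&A ends → Lightning Q&A and Keynote Talk overlap.
Keynote Presentation starts after Lightning Q&A ends; Lightning Q&A is clear from here.
Keynote Presentation starts after Keynote Talk ends; Keynote Talk is clear from here.
Keynote Track starts before Keynote Presentation ends → Keynote Presentation and Keynote Track overlap.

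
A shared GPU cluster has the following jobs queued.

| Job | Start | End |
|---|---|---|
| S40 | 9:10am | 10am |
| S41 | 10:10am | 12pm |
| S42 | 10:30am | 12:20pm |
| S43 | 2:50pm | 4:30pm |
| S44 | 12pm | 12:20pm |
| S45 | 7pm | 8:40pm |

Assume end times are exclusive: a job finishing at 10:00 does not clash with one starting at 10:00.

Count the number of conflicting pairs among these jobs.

2

Check each pair: they overlap iff neither finishes before the other starts.
Sorted by start: S40, S41, S42, S44, S43, S45.
S41 starts after S40 ends; S40 is clear from here.
S42 starts before S41 ends → S41 and S42 overlap.
S44 starts exactly when S41 ends (back-to-back, no overlap); S41 is clear from here.
S44 starts before S42 ends → S42 and S44 overlap.
S43 starts after S42 ends; S42 is clear from here.
S43 starts after S44 ends; S44 is clear from here.
S45 starts after S43 ends.
Overlapping pairs: S41 & S42, S42 & S44 — 2 in total.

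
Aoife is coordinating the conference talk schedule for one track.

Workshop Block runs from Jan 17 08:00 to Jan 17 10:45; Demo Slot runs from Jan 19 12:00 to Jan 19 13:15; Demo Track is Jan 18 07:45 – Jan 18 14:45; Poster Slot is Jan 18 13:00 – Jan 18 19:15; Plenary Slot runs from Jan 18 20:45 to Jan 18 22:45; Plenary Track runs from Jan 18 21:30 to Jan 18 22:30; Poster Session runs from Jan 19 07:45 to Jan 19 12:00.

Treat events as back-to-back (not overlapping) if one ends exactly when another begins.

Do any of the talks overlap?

Yes

Sorted by start: Workshop Block, Demo Track, Poster Slot, Plenary Slot, Plenary Track, Poster Session, Demo Slot.
Demo Track starts after Workshop Block ends, so nothing later overlaps Workshop Block either.
Poster Slot starts before Demo Track ends → Demo Track and Poster Slot overlap.
That's a conflict, so the schedule is not conflict-free.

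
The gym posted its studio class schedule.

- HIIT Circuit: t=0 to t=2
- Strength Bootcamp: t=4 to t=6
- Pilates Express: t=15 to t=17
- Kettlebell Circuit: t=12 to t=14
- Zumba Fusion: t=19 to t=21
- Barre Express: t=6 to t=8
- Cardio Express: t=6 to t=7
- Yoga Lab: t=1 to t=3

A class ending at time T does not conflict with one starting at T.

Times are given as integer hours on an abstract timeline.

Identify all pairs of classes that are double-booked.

Sorted by start: HIIT Circuit, Yoga Lab, Strength Bootcamp, Barre Express, Cardio Express, Kettlebell Circuit, Pilates Express, Zumba Fusion.
Yoga Lab starts before HIIT Circuit ends → HIIT Circuit and Yoga Lab overlap.
Strength Bootcamp starts after HIIT Circuit ends, so nothing later overlaps HIIT Circuit either.
Strength Bootcamp starts after Yoga Lab ends, so nothing later overlaps Yoga Lab either.
Barre Express starts exactly when Strength Bootcamp ends (back-to-back, no overlap), so nothing later overlaps Strength Bootcamp either.
Cardio Express starts before Barre Express ends → Barre Express and Cardio Express overlap.
Kettlebell Circuit starts after Barre Express ends, so nothing later overlaps Barre Express either.
Kettlebell Circuit starts after Cardio Express ends, so nothing later overlaps Cardio Express either.
Pilates Express starts after Kettlebell Circuit ends, so nothing later overlaps Kettlebell Circuit either.
Zumba Fusion starts after Pilates Express ends.

Barre Express & Cardio Express, HIIT Circuit & Yoga Lab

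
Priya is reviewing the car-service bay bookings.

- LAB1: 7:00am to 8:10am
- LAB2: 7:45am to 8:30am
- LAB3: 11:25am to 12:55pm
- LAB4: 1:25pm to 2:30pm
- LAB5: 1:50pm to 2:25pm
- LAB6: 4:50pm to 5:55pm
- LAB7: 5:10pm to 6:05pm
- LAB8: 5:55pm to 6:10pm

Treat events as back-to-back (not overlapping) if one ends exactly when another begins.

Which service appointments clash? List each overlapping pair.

Two intervals overlap when each starts before the other ends.
Sorted by start: LAB1, LAB2, LAB3, LAB4, LAB5, LAB6, LAB7, LAB8.
LAB2 starts before LAB1 ends → LAB1 and LAB2 overlap.
LAB3 starts after LAB1 ends — done with LAB1.
LAB3 starts after LAB2 ends — done with LAB2.
LAB4 starts after LAB3 ends — done with LAB3.
LAB5 starts before LAB4 ends → LAB4 and LAB5 overlap.
LAB6 starts after LAB4 ends — done with LAB4.
LAB6 starts after LAB5 ends — done with LAB5.
LAB7 starts before LAB6 ends → LAB6 and LAB7 overlap.
LAB8 starts exactly when LAB6 ends (back-to-back, no overlap).
LAB8 starts before LAB7 ends → LAB7 and LAB8 overlap.

LAB1 & LAB2, LAB4 & LAB5, LAB6 & LAB7, LAB7 & LAB8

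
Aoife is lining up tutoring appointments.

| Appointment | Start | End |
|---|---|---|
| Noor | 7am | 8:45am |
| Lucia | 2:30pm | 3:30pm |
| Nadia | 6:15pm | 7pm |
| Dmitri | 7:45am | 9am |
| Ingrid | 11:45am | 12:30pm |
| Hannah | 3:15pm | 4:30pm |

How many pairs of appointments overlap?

2

Sorted by start: Noor, Dmitri, Ingrid, Lucia, Hannah, Nadia.
Dmitri starts before Noor ends → Noor and Dmitri overlap.
Ingrid starts after Noor ends; Noor is clear from here.
Ingrid starts after Dmitri ends; Dmitri is clear from here.
Lucia starts after Ingrid ends; Ingrid is clear from here.
Hannah starts before Lucia ends → Lucia and Hannah overlap.
Nadia starts after Lucia ends.
Nadia starts after Hannah ends.
Overlapping pairs: Dmitri & Noor, Hannah & Lucia — 2 in total.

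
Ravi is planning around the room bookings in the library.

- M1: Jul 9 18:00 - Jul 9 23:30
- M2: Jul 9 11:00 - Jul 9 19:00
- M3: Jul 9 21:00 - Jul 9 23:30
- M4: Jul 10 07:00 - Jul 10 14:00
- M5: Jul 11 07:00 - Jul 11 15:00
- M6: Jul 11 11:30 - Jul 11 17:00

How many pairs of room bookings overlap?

Two intervals overlap when each starts before the other ends.
Sorted by start: M2, M1, M3, M4, M5, M6.
M1 starts before M2 ends → M2 and M1 overlap.
M3 starts after M2 ends — done with M2.
M3 starts before M1 ends → M1 and M3 overlap.
M4 starts after M1 ends — done with M1.
M4 starts after M3 ends — done with M3.
M5 starts after M4 ends — done with M4.
M6 starts before M5 ends → M5 and M6 overlap.
Overlapping pairs: M1 & M2, M1 & M3, M5 & M6 — 3 in total.

3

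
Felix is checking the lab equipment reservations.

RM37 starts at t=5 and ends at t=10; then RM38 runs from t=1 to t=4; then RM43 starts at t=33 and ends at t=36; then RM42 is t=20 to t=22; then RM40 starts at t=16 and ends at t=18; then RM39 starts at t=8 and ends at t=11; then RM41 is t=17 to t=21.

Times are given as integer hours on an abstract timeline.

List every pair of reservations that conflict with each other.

RM37 & RM39, RM40 & RM41, RM41 & RM42

Check each pair: they overlap iff neither finishes before the other starts.
Sorted by start: RM38, RM37, RM39, RM40, RM41, RM42, RM43.
RM37 starts after RM38 ends, so nothing later overlaps RM38 either.
RM39 starts before RM37 ends → RM37 and RM39 overlap.
RM40 starts after RM37 ends, so nothing later overlaps RM37 either.
RM40 starts after RM39 ends, so nothing later overlaps RM39 either.
RM41 starts before RM40 ends → RM40 and RM41 overlap.
RM42 starts after RM40 ends, so nothing later overlaps RM40 either.
RM42 starts before RM41 ends → RM41 and RM42 overlap.
RM43 starts after RM41 ends.
RM43 starts after RM42 ends.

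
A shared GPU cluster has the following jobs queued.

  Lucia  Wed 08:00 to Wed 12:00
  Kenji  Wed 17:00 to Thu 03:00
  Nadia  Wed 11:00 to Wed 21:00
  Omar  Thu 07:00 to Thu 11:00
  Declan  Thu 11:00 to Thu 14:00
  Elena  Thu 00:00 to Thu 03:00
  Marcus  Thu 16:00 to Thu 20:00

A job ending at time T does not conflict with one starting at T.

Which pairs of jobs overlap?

Elena & Kenji, Kenji & Nadia, Lucia & Nadia

Sorted by start: Lucia, Nadia, Kenji, Elena, Omar, Declan, Marcus.
Nadia starts before Lucia ends → Lucia and Nadia overlap.
Kenji starts after Lucia ends, so Lucia has no further overlaps.
Kenji starts before Nadia ends → Nadia and Kenji overlap.
Elena starts after Nadia ends, so Nadia has no further overlaps.
Elena starts before Kenji ends → Kenji and Elena overlap.
Omar starts after Kenji ends, so Kenji has no further overlaps.
Omar starts after Elena ends, so Elena has no further overlaps.
Declan starts exactly when Omar ends (back-to-back, no overlap), so Omar has no further overlaps.
Marcus starts after Declan ends.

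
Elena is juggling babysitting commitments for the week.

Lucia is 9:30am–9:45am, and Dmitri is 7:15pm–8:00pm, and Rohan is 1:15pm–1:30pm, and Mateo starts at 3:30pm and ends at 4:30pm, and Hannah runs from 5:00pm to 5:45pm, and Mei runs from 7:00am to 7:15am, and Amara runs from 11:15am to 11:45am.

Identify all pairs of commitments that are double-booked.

Sorted by start: Mei, Lucia, Amara, Rohan, Mateo, Hannah, Dmitri.
Lucia starts after Mei ends — done with Mei.
Amara starts after Lucia ends — done with Lucia.
Rohan starts after Amara ends — done with Amara.
Mateo starts after Rohan ends — done with Rohan.
Hannah starts after Mateo ends — done with Mateo.
Dmitri starts after Hannah ends.

no conflicts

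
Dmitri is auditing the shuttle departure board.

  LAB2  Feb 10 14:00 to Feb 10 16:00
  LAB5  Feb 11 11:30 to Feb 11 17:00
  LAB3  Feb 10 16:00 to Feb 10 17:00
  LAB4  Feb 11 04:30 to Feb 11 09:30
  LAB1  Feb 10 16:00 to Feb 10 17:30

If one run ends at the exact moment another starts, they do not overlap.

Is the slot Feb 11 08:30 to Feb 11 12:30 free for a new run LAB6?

LAB2: ends Feb 10 16:00 at or before LAB6 starts Feb 11 08:30 → clear.
LAB1: ends Feb 10 17:30 at or before LAB6 starts Feb 11 08:30 → clear.
LAB3: ends Feb 10 17:00 at or before LAB6 starts Feb 11 08:30 → clear.
LAB4: starts Feb 11 04:30 before LAB6 ends Feb 11 12:30, and ends Feb 11 09:30 after LAB6 starts Feb 11 08:30 → overlap.
LAB5: starts Feb 11 11:30 before LAB6 ends Feb 11 12:30, and ends Feb 11 17:00 after LAB6 starts Feb 11 08:30 → overlap.
LAB6 overlaps LAB4, LAB5.

No — it overlaps LAB4, LAB5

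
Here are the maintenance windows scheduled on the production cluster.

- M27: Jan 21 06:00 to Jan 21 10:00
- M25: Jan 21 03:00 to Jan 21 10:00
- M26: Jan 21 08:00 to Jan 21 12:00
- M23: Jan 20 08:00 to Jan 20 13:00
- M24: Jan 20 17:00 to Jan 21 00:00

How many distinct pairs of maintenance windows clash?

3

Sorted by start: M23, M24, M25, M27, M26.
M24 starts after M23 ends — done with M23.
M25 starts after M24 ends — done with M24.
M27 starts before M25 ends → M25 and M27 overlap.
M26 starts before M25 ends → M25 and M26 overlap.
M26 starts before M27 ends → M27 and M26 overlap.
Overlapping pairs: M25 & M26, M25 & M27, M26 & M27 — 3 in total.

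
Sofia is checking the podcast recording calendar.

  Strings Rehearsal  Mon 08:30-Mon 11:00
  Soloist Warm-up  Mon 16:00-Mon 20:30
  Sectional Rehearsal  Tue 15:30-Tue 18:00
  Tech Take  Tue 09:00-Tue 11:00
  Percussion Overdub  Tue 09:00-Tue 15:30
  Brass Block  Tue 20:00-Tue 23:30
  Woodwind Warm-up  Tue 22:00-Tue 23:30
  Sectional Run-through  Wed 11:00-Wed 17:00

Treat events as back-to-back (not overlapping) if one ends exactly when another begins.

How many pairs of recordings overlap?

Two intervals overlap when each starts before the other ends.
Sorted by start: Strings Rehearsal, Soloist Warm-up, Tech Take, Percussion Overdub, Sectional Rehearsal, Brass Block, Woodwind Warm-up, Sectional Run-through.
Soloist Warm-up starts after Strings Rehearsal ends, so nothing later overlaps Strings Rehearsal either.
Tech Take starts after Soloist Warm-up ends, so nothing later overlaps Soloist Warm-up either.
Percussion Overdub starts before Tech Take ends → Tech Take and Percussion Overdub overlap.
Sectional Rehearsal starts after Tech Take ends, so nothing later overlaps Tech Take either.
Sectional Rehearsal starts exactly when Percussion Overdub ends (back-to-back, no overlap), so nothing later overlaps Percussion Overdub either.
Brass Block starts after Sectional Rehearsal ends, so nothing later overlaps Sectional Rehearsal either.
Woodwind Warm-up starts before Brass Block ends → Brass Block and Woodwind Warm-up overlap.
Sectional Run-through starts after Brass Block ends.
Sectional Run-through starts after Woodwind Warm-up ends.
Overlapping pairs: Brass Block & Woodwind Warm-up, Percussion Overdub & Tech Take — 2 in total.

2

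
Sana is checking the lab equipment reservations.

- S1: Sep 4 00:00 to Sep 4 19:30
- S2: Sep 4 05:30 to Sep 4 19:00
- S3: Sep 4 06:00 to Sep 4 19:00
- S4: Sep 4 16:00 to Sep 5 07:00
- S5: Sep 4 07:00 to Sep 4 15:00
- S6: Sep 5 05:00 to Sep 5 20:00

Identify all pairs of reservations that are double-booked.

S1 & S2, S1 & S3, S1 & S4, S1 & S5, S2 & S3, S2 & S4, S2 & S5, S3 & S4, S3 & S5, S4 & S6

Sorted by start: S1, S2, S3, S5, S4, S6.
S2 starts before S1 ends → S1 and S2 overlap.
S3 starts before S1 ends → S1 and S3 overlap.
S5 starts before S1 ends → S1 and S5 overlap.
S4 starts before S1 ends → S1 and S4 overlap.
S6 starts after S1 ends.
S3 starts before S2 ends → S2 and S3 overlap.
S5 starts before S2 ends → S2 and S5 overlap.
S4 starts before S2 ends → S2 and S4 overlap.
S6 starts after S2 ends.
S5 starts before S3 ends → S3 and S5 overlap.
S4 starts before S3 ends → S3 and S4 overlap.
S6 starts after S3 ends.
S4 starts after S5 ends, so S5 has no further overlaps.
S6 starts before S4 ends → S4 and S6 overlap.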